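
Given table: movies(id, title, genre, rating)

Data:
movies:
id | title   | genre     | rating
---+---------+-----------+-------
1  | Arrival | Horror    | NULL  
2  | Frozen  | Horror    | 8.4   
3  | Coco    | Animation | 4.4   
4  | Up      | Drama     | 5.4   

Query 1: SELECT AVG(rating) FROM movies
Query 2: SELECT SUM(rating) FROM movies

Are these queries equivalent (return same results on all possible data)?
No, not equivalent

Query 1 returns: [(6.066666666666667,)]
Query 2 returns: [(18.200000000000003,)]

Reason: AVG vs SUM give different aggregate values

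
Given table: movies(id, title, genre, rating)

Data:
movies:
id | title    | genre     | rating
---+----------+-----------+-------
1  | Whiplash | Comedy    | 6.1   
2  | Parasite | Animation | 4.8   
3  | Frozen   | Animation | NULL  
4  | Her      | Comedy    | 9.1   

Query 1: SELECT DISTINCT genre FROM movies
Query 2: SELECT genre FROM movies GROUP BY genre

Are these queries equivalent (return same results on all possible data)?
Yes, equivalent

Both queries return: [('Animation',), ('Comedy',)]

Reason: Both get unique genres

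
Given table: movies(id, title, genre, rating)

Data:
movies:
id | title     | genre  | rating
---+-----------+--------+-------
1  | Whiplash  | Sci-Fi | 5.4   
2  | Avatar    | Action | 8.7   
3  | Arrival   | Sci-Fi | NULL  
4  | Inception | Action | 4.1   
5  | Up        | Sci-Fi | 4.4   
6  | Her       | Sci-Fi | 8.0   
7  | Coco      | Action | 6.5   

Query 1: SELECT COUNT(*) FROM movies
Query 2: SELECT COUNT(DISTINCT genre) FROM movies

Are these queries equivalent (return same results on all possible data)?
No, not equivalent

Query 1 returns: [(7,)]
Query 2 returns: [(2,)]

Reason: COUNT(*) counts rows, COUNT(DISTINCT genre) counts unique genres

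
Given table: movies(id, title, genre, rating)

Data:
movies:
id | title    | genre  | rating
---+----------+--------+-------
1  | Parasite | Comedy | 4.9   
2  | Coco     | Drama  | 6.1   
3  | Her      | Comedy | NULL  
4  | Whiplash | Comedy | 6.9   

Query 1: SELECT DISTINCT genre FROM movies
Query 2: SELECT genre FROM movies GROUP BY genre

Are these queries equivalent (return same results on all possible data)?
Yes, equivalent

Both queries return: [('Comedy',), ('Drama',)]

Reason: Both get unique genres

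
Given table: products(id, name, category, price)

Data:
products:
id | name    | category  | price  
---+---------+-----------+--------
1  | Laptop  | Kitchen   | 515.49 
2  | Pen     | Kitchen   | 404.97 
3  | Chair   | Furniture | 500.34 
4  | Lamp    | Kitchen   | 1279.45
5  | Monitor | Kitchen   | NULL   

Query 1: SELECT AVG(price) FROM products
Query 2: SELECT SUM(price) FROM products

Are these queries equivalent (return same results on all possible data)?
No, not equivalent

Query 1 returns: [(675.0625,)]
Query 2 returns: [(2700.25,)]

Reason: AVG vs SUM give different aggregate values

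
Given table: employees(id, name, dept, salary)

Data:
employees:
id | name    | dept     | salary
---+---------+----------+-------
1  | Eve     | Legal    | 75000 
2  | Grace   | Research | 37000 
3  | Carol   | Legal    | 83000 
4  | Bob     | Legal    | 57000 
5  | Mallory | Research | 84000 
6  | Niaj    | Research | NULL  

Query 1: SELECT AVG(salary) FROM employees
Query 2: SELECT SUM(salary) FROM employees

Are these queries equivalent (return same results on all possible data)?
No, not equivalent

Query 1 returns: [(67200.0,)]
Query 2 returns: [(336000,)]

Reason: AVG vs SUM give different aggregate values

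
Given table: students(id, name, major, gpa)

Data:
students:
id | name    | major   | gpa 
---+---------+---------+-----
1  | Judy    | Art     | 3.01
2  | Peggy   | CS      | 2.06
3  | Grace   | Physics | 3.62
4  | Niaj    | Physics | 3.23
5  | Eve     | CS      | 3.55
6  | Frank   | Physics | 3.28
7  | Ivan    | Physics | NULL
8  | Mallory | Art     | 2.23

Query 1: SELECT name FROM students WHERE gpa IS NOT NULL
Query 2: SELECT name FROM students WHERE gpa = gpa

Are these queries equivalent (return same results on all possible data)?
Yes, equivalent

Both queries return: [('Eve',), ('Frank',), ('Grace',), ('Judy',), ('Mallory',), ('Niaj',), ('Peggy',)]

Reason: IS NOT NULL vs self-equality (both exclude NULLs)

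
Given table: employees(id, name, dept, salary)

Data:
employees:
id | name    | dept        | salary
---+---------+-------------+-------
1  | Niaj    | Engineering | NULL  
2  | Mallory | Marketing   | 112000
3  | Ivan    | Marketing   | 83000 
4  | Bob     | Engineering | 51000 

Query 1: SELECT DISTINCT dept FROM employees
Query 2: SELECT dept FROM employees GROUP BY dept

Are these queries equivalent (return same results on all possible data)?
Yes, equivalent

Both queries return: [('Engineering',), ('Marketing',)]

Reason: Both get unique depts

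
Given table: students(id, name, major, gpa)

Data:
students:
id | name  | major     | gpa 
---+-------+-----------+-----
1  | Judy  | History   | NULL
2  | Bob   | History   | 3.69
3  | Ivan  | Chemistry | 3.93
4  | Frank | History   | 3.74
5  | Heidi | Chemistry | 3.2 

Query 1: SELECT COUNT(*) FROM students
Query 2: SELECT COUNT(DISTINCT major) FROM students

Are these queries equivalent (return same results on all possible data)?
No, not equivalent

Query 1 returns: [(5,)]
Query 2 returns: [(2,)]

Reason: COUNT(*) counts rows, COUNT(DISTINCT major) counts unique majors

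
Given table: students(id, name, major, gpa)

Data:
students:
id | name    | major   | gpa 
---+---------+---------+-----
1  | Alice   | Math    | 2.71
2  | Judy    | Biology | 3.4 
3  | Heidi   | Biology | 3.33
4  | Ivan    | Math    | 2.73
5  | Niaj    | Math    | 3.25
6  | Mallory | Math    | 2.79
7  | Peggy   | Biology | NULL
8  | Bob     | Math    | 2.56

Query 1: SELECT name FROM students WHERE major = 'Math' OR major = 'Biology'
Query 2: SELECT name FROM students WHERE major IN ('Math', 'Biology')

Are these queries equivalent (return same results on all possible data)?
Yes, equivalent

Both queries return: [('Alice',), ('Bob',), ('Heidi',), ('Ivan',), ('Judy',), ('Mallory',), ('Niaj',), ('Peggy',)]

Reason: OR vs IN are equivalent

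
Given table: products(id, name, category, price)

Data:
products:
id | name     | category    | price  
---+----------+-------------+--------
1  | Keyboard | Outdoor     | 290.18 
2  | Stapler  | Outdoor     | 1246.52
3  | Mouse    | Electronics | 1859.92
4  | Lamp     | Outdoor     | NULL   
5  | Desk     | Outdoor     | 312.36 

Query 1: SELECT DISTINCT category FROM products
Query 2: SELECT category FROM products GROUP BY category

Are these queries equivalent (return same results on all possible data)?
Yes, equivalent

Both queries return: [('Electronics',), ('Outdoor',)]

Reason: Both get unique categorys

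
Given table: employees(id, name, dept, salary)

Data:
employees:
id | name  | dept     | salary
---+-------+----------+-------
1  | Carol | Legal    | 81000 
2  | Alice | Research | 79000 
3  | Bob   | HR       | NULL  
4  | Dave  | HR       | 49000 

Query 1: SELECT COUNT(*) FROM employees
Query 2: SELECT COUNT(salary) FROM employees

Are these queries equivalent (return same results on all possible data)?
No, not equivalent

Query 1 returns: [(4,)]
Query 2 returns: [(3,)]

Reason: COUNT(*) includes NULLs, COUNT(column) excludes them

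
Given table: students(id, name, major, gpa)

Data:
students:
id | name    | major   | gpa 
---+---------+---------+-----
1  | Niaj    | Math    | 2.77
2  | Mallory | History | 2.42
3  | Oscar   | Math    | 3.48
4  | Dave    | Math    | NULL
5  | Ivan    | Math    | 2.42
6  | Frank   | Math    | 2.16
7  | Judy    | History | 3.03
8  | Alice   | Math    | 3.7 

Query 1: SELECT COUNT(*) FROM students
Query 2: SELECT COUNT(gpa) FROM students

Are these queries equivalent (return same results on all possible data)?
No, not equivalent

Query 1 returns: [(8,)]
Query 2 returns: [(7,)]

Reason: COUNT(*) includes NULLs, COUNT(column) excludes them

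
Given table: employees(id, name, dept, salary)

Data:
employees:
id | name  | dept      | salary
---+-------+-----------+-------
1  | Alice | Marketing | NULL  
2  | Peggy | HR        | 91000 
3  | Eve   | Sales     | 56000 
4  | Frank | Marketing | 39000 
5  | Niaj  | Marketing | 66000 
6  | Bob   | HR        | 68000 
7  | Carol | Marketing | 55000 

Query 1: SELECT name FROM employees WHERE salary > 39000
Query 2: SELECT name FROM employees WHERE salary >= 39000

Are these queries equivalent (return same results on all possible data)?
No, not equivalent

Query 1 returns: [('Peggy',), ('Eve',), ('Niaj',), ('Bob',), ('Carol',)]
Query 2 returns: [('Peggy',), ('Eve',), ('Frank',), ('Niaj',), ('Bob',), ('Carol',)]

Reason: > vs >= gives different results when salary = 39000 exists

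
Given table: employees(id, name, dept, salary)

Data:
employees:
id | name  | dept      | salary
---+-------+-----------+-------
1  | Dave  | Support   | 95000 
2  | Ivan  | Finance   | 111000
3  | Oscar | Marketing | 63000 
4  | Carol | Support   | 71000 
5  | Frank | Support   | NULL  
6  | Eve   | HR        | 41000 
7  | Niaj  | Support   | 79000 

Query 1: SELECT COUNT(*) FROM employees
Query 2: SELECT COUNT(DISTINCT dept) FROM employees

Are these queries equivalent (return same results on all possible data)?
No, not equivalent

Query 1 returns: [(7,)]
Query 2 returns: [(4,)]

Reason: COUNT(*) counts rows, COUNT(DISTINCT dept) counts unique depts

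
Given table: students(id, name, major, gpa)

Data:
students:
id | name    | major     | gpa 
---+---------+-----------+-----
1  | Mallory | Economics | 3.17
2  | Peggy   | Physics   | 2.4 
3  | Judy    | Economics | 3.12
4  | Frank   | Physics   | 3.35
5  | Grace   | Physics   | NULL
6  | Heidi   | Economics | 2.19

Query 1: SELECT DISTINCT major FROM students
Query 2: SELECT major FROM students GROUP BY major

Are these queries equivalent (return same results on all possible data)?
Yes, equivalent

Both queries return: [('Economics',), ('Physics',)]

Reason: Both get unique majors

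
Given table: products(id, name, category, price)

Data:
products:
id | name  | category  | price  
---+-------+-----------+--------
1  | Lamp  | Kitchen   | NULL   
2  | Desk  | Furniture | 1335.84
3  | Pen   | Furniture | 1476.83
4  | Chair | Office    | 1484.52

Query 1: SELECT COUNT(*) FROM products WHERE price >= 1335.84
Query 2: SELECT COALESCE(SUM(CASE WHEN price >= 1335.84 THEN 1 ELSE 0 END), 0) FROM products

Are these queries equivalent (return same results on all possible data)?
Yes, equivalent

Both queries return: [(3,)]

Reason: COUNT with WHERE vs conditional SUM (COALESCE handles empty-table NULL)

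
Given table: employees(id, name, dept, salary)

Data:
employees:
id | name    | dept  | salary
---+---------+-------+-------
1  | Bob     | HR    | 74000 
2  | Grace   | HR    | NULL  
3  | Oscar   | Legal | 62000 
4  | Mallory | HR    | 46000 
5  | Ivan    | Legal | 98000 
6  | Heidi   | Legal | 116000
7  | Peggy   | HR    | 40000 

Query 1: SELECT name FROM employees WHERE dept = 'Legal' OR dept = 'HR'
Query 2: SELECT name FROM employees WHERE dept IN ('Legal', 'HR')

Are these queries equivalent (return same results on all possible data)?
Yes, equivalent

Both queries return: [('Bob',), ('Grace',), ('Heidi',), ('Ivan',), ('Mallory',), ('Oscar',), ('Peggy',)]

Reason: OR vs IN are equivalent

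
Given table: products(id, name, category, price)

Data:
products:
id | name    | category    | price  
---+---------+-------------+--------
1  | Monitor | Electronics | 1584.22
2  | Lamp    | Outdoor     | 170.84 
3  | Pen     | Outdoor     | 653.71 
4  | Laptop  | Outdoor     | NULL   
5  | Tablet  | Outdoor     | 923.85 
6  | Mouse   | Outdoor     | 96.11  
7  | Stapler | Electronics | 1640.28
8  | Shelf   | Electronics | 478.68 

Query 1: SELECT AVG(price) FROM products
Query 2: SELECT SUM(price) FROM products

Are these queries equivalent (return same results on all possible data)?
No, not equivalent

Query 1 returns: [(792.527142857143,)]
Query 2 returns: [(5547.6900000000005,)]

Reason: AVG vs SUM give different aggregate values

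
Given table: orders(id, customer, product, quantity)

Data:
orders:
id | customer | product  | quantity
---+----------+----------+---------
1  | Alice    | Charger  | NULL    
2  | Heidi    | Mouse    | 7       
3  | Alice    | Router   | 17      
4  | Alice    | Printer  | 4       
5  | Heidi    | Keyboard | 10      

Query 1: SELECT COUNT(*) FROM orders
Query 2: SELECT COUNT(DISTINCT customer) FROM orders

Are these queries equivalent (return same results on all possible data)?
No, not equivalent

Query 1 returns: [(5,)]
Query 2 returns: [(2,)]

Reason: COUNT(*) counts rows, COUNT(DISTINCT customer) counts unique customers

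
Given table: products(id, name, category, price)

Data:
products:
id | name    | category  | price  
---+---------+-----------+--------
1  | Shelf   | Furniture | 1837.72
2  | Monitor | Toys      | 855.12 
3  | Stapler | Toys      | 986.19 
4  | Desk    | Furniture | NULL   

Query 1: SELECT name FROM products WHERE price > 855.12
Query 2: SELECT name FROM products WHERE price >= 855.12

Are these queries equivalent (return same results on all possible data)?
No, not equivalent

Query 1 returns: [('Shelf',), ('Stapler',)]
Query 2 returns: [('Shelf',), ('Monitor',), ('Stapler',)]

Reason: > vs >= gives different results when price = 855.12 exists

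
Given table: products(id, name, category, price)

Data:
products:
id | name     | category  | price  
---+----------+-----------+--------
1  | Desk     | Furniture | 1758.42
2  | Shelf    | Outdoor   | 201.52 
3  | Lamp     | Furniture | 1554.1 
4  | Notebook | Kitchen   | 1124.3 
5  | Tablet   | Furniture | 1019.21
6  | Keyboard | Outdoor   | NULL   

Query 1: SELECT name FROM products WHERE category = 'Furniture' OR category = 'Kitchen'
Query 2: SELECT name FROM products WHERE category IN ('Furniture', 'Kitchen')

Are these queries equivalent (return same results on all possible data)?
Yes, equivalent

Both queries return: [('Desk',), ('Lamp',), ('Notebook',), ('Tablet',)]

Reason: OR vs IN are equivalent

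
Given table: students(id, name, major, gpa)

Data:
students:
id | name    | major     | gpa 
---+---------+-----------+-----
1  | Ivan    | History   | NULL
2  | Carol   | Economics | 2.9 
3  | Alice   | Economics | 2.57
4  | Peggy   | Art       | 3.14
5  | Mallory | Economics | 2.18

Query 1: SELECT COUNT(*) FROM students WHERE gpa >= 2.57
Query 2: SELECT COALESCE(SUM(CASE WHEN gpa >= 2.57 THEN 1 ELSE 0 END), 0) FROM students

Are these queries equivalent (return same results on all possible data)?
Yes, equivalent

Both queries return: [(3,)]

Reason: COUNT with WHERE vs conditional SUM (COALESCE handles empty-table NULL)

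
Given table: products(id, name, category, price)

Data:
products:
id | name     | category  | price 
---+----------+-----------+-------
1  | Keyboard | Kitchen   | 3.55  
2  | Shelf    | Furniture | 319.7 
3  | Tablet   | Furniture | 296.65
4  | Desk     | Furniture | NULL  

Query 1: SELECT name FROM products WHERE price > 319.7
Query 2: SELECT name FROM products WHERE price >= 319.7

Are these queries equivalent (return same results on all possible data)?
No, not equivalent

Query 1 returns: []
Query 2 returns: [('Shelf',)]

Reason: > vs >= gives different results when price = 319.7 exists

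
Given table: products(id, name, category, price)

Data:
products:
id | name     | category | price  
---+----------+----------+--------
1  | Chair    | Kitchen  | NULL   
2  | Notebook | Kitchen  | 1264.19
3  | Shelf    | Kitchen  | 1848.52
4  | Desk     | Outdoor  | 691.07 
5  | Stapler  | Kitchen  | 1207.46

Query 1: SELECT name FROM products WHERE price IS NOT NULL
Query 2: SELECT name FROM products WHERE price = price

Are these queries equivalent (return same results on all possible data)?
Yes, equivalent

Both queries return: [('Desk',), ('Notebook',), ('Shelf',), ('Stapler',)]

Reason: IS NOT NULL vs self-equality (both exclude NULLs)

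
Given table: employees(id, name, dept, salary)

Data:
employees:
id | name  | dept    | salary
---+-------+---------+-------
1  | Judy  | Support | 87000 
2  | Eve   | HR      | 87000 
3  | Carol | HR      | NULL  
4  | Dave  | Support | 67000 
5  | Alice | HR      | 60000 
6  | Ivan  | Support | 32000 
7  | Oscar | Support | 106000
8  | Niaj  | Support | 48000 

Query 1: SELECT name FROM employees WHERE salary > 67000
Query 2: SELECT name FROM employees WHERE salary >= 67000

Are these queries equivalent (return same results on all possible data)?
No, not equivalent

Query 1 returns: [('Judy',), ('Eve',), ('Oscar',)]
Query 2 returns: [('Judy',), ('Eve',), ('Dave',), ('Oscar',)]

Reason: > vs >= gives different results when salary = 67000 exists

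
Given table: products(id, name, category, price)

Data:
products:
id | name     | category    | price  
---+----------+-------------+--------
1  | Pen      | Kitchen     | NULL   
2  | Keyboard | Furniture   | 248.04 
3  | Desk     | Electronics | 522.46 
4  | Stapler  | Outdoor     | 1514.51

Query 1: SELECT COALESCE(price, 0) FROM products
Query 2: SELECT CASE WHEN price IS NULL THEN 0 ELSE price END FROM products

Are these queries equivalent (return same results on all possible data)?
Yes, equivalent

Both queries return: [(0,), (248.04,), (522.46,), (1514.51,)]

Reason: COALESCE vs CASE for NULL handling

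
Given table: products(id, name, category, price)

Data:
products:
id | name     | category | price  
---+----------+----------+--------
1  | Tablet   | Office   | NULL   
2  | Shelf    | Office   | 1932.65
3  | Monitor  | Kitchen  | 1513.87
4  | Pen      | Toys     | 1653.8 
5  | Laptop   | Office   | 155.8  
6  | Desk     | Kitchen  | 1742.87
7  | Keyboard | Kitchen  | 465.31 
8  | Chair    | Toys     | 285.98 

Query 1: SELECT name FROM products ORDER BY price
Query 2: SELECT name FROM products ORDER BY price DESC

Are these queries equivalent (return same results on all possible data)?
No, not equivalent

Query 1 returns: [('Tablet',), ('Laptop',), ('Chair',), ('Keyboard',), ('Monitor',), ('Pen',), ('Desk',), ('Shelf',)]
Query 2 returns: [('Shelf',), ('Desk',), ('Pen',), ('Monitor',), ('Keyboard',), ('Chair',), ('Laptop',), ('Tablet',)]

Reason: ASC vs DESC gives opposite ordering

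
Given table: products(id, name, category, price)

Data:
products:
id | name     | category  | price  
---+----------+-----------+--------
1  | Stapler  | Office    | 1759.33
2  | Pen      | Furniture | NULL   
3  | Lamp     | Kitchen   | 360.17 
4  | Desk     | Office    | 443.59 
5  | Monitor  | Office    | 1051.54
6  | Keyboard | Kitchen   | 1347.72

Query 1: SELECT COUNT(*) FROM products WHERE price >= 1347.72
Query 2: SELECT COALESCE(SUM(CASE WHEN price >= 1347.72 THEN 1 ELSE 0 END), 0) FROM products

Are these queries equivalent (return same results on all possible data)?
Yes, equivalent

Both queries return: [(2,)]

Reason: COUNT with WHERE vs conditional SUM (COALESCE handles empty-table NULL)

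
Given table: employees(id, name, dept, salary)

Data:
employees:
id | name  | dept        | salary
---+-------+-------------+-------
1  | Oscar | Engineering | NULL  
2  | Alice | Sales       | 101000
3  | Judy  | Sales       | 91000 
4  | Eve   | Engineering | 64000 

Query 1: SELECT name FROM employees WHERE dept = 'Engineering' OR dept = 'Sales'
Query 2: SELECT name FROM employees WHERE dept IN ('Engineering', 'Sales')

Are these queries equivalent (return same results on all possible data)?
Yes, equivalent

Both queries return: [('Alice',), ('Eve',), ('Judy',), ('Oscar',)]

Reason: OR vs IN are equivalent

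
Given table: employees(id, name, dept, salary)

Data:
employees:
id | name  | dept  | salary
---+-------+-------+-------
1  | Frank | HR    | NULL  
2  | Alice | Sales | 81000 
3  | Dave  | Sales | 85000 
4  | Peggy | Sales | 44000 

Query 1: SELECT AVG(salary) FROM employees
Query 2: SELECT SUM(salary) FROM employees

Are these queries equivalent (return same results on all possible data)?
No, not equivalent

Query 1 returns: [(70000.0,)]
Query 2 returns: [(210000,)]

Reason: AVG vs SUM give different aggregate values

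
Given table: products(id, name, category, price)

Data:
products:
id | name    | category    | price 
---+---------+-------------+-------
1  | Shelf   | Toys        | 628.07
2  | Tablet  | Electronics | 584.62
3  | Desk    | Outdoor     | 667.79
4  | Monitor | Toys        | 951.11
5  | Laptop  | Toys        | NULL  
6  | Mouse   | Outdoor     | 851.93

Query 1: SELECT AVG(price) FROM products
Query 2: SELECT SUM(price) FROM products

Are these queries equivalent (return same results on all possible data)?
No, not equivalent

Query 1 returns: [(736.704,)]
Query 2 returns: [(3683.52,)]

Reason: AVG vs SUM give different aggregate values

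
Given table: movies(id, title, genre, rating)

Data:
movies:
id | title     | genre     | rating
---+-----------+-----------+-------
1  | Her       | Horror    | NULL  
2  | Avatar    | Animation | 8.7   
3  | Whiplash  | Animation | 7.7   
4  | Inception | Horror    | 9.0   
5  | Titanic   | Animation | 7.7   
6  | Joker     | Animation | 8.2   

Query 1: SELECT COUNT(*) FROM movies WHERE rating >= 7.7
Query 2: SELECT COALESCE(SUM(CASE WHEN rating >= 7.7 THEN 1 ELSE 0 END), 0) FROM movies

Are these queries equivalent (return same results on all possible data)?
Yes, equivalent

Both queries return: [(5,)]

Reason: COUNT with WHERE vs conditional SUM (COALESCE handles empty-table NULL)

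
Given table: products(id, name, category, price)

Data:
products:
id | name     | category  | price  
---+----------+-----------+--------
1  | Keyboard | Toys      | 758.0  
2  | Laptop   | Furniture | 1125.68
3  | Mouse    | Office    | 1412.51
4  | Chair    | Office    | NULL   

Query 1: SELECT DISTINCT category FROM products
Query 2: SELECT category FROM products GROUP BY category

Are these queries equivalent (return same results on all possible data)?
Yes, equivalent

Both queries return: [('Furniture',), ('Office',), ('Toys',)]

Reason: Both get unique categorys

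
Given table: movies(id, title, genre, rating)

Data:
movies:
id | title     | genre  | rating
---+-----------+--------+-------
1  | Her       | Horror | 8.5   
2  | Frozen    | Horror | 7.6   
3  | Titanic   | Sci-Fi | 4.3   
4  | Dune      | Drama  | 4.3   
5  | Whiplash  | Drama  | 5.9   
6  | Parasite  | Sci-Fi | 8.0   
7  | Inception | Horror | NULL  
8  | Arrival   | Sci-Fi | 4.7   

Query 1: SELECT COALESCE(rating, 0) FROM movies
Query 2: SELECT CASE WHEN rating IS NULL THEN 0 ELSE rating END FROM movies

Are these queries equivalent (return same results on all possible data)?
Yes, equivalent

Both queries return: [(0,), (4.3,), (4.3,), (4.7,), (5.9,), (7.6,), (8.0,), (8.5,)]

Reason: COALESCE vs CASE for NULL handling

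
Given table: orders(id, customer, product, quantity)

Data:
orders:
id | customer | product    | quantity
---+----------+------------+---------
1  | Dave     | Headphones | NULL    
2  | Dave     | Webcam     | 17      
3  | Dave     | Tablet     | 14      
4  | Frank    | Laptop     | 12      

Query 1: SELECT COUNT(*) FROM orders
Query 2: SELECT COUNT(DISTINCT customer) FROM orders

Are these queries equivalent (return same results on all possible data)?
No, not equivalent

Query 1 returns: [(4,)]
Query 2 returns: [(2,)]

Reason: COUNT(*) counts rows, COUNT(DISTINCT customer) counts unique customers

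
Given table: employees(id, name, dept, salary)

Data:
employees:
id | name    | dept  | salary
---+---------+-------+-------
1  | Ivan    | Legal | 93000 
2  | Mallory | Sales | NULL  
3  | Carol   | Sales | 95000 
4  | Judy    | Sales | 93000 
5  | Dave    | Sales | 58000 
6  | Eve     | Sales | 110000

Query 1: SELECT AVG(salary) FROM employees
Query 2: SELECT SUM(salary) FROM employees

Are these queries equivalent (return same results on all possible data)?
No, not equivalent

Query 1 returns: [(89800.0,)]
Query 2 returns: [(449000,)]

Reason: AVG vs SUM give different aggregate values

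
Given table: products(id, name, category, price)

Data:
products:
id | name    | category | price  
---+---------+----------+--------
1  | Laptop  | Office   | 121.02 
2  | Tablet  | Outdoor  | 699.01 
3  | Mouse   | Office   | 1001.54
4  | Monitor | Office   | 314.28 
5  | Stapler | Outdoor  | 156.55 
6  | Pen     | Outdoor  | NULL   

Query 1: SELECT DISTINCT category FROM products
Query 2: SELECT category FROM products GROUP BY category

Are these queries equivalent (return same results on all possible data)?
Yes, equivalent

Both queries return: [('Office',), ('Outdoor',)]

Reason: Both get unique categorys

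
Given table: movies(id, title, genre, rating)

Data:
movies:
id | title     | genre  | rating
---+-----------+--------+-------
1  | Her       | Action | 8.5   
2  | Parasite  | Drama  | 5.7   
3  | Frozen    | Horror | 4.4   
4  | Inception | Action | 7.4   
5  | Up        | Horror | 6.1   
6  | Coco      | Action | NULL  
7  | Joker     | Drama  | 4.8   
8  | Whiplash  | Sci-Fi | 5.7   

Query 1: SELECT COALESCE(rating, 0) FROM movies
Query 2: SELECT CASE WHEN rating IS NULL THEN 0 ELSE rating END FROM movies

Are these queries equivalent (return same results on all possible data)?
Yes, equivalent

Both queries return: [(0,), (4.4,), (4.8,), (5.7,), (5.7,), (6.1,), (7.4,), (8.5,)]

Reason: COALESCE vs CASE for NULL handling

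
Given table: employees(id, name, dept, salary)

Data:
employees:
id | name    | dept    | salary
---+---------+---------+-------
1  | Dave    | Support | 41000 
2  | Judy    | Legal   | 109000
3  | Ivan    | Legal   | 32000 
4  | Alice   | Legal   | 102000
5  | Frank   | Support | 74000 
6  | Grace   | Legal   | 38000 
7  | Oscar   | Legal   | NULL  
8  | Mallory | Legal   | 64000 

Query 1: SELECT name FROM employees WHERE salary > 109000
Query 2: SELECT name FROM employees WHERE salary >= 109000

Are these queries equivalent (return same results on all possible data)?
No, not equivalent

Query 1 returns: []
Query 2 returns: [('Judy',)]

Reason: > vs >= gives different results when salary = 109000 exists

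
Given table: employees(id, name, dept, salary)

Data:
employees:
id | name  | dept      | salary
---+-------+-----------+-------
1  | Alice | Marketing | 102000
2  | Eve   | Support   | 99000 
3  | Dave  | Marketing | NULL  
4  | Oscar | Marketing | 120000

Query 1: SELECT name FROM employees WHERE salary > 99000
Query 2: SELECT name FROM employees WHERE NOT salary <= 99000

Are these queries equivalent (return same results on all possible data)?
Yes, equivalent

Both queries return: [('Alice',), ('Oscar',)]

Reason: Both filter salary > 99000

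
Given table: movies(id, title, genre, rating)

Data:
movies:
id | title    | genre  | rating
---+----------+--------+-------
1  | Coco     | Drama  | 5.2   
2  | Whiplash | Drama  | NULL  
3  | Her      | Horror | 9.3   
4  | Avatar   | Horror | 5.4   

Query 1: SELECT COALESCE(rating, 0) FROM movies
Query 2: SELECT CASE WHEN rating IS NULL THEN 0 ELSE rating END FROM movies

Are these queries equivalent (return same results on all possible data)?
Yes, equivalent

Both queries return: [(0,), (5.2,), (5.4,), (9.3,)]

Reason: COALESCE vs CASE for NULL handling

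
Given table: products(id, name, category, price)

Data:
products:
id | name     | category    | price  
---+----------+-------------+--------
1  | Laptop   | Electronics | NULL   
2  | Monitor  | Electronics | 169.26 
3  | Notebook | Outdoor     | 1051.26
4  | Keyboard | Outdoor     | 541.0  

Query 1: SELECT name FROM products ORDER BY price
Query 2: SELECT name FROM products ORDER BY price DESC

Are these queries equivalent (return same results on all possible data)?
No, not equivalent

Query 1 returns: [('Laptop',), ('Monitor',), ('Keyboard',), ('Notebook',)]
Query 2 returns: [('Notebook',), ('Keyboard',), ('Monitor',), ('Laptop',)]

Reason: ASC vs DESC gives opposite ordering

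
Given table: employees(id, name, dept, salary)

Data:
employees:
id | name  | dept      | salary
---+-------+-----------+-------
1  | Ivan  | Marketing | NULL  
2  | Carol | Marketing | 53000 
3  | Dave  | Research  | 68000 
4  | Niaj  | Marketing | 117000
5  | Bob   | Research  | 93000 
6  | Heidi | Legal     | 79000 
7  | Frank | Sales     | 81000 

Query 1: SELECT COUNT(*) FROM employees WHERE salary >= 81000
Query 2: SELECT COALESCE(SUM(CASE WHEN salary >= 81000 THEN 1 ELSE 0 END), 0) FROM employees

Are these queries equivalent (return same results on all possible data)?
Yes, equivalent

Both queries return: [(3,)]

Reason: COUNT with WHERE vs conditional SUM (COALESCE handles empty-table NULL)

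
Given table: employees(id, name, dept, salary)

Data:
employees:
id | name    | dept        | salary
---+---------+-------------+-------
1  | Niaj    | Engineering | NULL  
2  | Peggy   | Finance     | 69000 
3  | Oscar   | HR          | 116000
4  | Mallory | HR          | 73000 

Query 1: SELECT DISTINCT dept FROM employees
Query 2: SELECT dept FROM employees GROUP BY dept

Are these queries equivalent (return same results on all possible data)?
Yes, equivalent

Both queries return: [('Engineering',), ('Finance',), ('HR',)]

Reason: Both get unique depts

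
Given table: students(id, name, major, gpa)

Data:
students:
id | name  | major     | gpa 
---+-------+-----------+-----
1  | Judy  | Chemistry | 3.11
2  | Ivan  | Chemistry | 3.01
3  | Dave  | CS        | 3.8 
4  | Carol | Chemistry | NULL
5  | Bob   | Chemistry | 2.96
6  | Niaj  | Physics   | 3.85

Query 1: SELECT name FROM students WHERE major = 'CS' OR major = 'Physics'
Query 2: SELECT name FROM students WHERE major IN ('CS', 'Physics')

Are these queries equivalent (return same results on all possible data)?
Yes, equivalent

Both queries return: [('Dave',), ('Niaj',)]

Reason: OR vs IN are equivalent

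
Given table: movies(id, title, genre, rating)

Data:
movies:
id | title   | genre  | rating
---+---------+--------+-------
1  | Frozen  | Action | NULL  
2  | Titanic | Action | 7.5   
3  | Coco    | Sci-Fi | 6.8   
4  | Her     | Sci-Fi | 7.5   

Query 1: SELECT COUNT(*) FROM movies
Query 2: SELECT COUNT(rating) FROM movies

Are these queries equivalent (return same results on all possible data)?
No, not equivalent

Query 1 returns: [(4,)]
Query 2 returns: [(3,)]

Reason: COUNT(*) includes NULLs, COUNT(column) excludes them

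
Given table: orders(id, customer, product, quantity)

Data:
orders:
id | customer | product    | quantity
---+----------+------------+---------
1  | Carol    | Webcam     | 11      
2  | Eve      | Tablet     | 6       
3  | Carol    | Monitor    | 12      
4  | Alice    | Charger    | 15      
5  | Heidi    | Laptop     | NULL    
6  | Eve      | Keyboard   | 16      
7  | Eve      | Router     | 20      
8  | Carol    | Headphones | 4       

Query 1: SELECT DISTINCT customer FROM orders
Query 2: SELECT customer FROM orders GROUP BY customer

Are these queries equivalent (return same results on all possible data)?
Yes, equivalent

Both queries return: [('Alice',), ('Carol',), ('Eve',), ('Heidi',)]

Reason: Both get unique customers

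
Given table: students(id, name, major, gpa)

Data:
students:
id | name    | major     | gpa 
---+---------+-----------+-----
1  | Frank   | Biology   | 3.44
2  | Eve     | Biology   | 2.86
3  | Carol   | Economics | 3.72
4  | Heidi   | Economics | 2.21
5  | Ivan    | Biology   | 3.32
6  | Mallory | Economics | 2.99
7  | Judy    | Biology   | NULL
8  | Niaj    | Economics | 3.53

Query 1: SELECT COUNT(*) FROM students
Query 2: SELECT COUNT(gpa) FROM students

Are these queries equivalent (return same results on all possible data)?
No, not equivalent

Query 1 returns: [(8,)]
Query 2 returns: [(7,)]

Reason: COUNT(*) includes NULLs, COUNT(column) excludes them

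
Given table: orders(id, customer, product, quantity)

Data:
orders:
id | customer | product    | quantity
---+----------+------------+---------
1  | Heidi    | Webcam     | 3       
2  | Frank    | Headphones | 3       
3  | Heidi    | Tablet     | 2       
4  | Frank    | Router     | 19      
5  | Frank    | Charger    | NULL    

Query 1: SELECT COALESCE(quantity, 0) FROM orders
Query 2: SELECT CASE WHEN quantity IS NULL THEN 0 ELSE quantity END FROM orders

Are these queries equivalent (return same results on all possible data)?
Yes, equivalent

Both queries return: [(0,), (2,), (3,), (3,), (19,)]

Reason: COALESCE vs CASE for NULL handling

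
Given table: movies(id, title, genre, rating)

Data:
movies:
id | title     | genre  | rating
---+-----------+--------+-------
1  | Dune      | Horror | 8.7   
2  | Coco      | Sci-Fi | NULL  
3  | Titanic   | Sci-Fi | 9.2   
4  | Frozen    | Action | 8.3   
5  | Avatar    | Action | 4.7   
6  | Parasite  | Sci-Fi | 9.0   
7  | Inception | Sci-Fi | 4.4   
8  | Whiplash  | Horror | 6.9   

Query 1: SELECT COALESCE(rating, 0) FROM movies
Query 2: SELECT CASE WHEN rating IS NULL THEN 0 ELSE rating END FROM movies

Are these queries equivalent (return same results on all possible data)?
Yes, equivalent

Both queries return: [(0,), (4.4,), (4.7,), (6.9,), (8.3,), (8.7,), (9.0,), (9.2,)]

Reason: COALESCE vs CASE for NULL handling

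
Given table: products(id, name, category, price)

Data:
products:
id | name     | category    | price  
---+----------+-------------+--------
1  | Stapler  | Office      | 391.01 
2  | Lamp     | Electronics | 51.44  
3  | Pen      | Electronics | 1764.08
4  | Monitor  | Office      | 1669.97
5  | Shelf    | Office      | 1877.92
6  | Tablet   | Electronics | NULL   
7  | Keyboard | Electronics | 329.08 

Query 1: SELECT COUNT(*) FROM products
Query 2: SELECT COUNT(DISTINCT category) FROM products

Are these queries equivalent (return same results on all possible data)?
No, not equivalent

Query 1 returns: [(7,)]
Query 2 returns: [(2,)]

Reason: COUNT(*) counts rows, COUNT(DISTINCT category) counts unique categorys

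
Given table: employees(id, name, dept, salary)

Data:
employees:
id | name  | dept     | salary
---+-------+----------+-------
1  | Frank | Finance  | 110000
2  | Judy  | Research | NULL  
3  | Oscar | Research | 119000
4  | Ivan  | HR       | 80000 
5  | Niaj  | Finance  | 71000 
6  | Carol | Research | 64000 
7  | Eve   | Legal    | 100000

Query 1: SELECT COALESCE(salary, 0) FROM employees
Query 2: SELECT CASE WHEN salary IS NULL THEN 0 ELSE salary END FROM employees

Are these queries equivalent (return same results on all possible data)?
Yes, equivalent

Both queries return: [(0,), (64000,), (71000,), (80000,), (100000,), (110000,), (119000,)]

Reason: COALESCE vs CASE for NULL handling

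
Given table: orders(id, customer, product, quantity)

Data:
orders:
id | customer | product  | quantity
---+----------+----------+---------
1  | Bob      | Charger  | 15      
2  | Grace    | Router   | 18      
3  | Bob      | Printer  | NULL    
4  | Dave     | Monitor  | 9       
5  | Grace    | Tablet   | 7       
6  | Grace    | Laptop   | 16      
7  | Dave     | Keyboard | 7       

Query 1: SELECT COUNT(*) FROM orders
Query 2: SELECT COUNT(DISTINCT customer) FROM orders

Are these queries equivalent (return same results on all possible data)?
No, not equivalent

Query 1 returns: [(7,)]
Query 2 returns: [(3,)]

Reason: COUNT(*) counts rows, COUNT(DISTINCT customer) counts unique customers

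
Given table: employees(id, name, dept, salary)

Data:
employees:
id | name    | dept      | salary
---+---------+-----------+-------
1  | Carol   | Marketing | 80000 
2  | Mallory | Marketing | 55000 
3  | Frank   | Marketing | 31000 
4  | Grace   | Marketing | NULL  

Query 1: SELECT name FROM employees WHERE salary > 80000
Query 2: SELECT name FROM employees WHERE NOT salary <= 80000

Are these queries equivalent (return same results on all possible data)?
Yes, equivalent

Both queries return: []

Reason: Both filter salary > 80000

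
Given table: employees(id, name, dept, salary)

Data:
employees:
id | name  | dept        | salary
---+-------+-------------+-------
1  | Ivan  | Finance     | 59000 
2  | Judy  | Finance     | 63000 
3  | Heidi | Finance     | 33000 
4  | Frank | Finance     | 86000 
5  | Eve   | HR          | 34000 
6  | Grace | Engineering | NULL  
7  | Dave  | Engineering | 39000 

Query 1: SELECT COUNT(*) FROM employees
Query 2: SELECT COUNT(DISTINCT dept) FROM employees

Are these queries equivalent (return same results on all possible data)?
No, not equivalent

Query 1 returns: [(7,)]
Query 2 returns: [(3,)]

Reason: COUNT(*) counts rows, COUNT(DISTINCT dept) counts unique depts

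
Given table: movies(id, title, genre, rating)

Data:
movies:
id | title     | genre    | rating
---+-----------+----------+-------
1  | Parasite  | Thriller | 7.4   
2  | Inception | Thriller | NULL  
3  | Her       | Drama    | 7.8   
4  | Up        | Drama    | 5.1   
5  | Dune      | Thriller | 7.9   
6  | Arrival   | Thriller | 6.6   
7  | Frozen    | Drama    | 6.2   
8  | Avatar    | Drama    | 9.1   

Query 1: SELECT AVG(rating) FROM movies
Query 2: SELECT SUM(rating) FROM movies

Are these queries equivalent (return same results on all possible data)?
No, not equivalent

Query 1 returns: [(7.1571428571428575,)]
Query 2 returns: [(50.1,)]

Reason: AVG vs SUM give different aggregate values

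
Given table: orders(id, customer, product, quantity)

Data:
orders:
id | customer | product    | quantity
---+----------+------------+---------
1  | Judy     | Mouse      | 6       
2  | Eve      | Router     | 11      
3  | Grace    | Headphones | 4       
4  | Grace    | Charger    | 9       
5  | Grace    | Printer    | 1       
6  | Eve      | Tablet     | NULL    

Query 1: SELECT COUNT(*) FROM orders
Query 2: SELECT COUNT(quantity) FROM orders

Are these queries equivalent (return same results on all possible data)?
No, not equivalent

Query 1 returns: [(6,)]
Query 2 returns: [(5,)]

Reason: COUNT(*) includes NULLs, COUNT(column) excludes them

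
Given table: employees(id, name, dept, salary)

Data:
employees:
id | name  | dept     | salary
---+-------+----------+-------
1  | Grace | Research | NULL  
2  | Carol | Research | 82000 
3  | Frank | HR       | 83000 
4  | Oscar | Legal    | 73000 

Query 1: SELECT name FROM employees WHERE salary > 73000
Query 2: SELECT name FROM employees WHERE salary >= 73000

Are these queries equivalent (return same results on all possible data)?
No, not equivalent

Query 1 returns: [('Carol',), ('Frank',)]
Query 2 returns: [('Carol',), ('Frank',), ('Oscar',)]

Reason: > vs >= gives different results when salary = 73000 exists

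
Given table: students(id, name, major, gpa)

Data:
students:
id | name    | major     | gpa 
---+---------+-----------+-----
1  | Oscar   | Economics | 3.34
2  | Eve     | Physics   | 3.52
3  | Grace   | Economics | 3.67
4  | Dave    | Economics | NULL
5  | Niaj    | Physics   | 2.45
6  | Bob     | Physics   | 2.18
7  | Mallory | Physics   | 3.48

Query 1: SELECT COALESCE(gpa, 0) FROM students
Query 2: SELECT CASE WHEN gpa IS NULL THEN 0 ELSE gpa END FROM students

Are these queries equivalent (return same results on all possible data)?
Yes, equivalent

Both queries return: [(0,), (2.18,), (2.45,), (3.34,), (3.48,), (3.52,), (3.67,)]

Reason: COALESCE vs CASE for NULL handling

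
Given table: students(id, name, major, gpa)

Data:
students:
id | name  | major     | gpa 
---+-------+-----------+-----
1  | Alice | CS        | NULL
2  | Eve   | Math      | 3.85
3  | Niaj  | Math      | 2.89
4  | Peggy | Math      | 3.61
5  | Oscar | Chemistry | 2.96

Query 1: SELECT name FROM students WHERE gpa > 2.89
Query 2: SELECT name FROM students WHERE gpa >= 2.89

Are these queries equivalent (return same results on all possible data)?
No, not equivalent

Query 1 returns: [('Eve',), ('Peggy',), ('Oscar',)]
Query 2 returns: [('Eve',), ('Niaj',), ('Peggy',), ('Oscar',)]

Reason: > vs >= gives different results when gpa = 2.89 exists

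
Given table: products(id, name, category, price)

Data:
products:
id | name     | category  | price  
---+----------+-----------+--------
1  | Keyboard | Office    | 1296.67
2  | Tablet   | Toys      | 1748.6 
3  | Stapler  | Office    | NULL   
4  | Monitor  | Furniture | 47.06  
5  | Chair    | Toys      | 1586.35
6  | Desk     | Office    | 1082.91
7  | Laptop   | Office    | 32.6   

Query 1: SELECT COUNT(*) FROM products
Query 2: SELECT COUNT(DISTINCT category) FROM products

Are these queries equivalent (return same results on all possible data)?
No, not equivalent

Query 1 returns: [(7,)]
Query 2 returns: [(3,)]

Reason: COUNT(*) counts rows, COUNT(DISTINCT category) counts unique categorys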